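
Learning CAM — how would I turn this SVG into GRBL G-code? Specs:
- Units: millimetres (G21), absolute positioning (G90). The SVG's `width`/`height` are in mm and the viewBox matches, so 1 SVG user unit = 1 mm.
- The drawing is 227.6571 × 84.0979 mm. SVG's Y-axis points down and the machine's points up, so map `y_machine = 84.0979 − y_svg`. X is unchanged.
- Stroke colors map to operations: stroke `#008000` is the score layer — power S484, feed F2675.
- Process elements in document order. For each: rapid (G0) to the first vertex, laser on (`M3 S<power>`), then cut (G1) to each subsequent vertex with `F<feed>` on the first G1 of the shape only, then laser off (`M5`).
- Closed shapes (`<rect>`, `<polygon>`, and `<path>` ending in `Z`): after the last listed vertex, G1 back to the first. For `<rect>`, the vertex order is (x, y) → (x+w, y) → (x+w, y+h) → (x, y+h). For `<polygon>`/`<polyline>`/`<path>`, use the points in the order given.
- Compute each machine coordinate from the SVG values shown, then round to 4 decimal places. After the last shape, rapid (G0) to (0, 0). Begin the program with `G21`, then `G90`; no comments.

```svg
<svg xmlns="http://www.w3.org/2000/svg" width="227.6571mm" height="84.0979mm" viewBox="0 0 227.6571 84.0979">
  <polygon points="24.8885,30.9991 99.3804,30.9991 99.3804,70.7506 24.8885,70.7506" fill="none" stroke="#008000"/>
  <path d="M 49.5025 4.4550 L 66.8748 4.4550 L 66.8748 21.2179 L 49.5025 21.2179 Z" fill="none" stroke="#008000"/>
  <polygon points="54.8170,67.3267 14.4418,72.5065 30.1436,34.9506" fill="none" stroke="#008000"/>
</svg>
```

Since the viewBox matches the mm dimensions, user units are millimetres directly. The only transform is the Y-flip y_m = 84.0979 − y_svg.

Shape 1 is a rectangle drawn with `<polygon>`. Its stroke #008000 means score at S484, F2675. After flipping Y the toolpath is (24.8885,53.0988) → (99.3804,53.0988) → (99.3804,13.3473) → (24.8885,13.3473) → (24.8885,53.0988), returning to the start.

Shape 2 is a rectangle drawn with `<path>`. Its stroke #008000 means score at S484, F2675. After flipping Y the toolpath is (49.5025,79.6429) → (66.8748,79.6429) → (66.8748,62.8800) → (49.5025,62.8800) → (49.5025,79.6429), returning to the start.

Shape 3 is a regular polygon drawn with `<polygon>`. Its stroke #008000 means score at S484, F2675. After flipping Y the toolpath is (54.8170,16.7712) → (14.4418,11.5914) → (30.1436,49.1473) → (54.8170,16.7712), returning to the start.

G21
G90
G0 X24.8885 Y53.0988
M3 S484
G1 X99.3804 Y53.0988 F2675
G1 X99.3804 Y13.3473
G1 X24.8885 Y13.3473
G1 X24.8885 Y53.0988
M5
G0 X49.5025 Y79.6429
M3 S484
G1 X66.8748 Y79.6429 F2675
G1 X66.8748 Y62.8800
G1 X49.5025 Y62.8800
G1 X49.5025 Y79.6429
M5
G0 X54.8170 Y16.7712
M3 S484
G1 X14.4418 Y11.5914 F2675
G1 X30.1436 Y49.1473
G1 X54.8170 Y16.7712
M5
G0 X0.0000 Y0.0000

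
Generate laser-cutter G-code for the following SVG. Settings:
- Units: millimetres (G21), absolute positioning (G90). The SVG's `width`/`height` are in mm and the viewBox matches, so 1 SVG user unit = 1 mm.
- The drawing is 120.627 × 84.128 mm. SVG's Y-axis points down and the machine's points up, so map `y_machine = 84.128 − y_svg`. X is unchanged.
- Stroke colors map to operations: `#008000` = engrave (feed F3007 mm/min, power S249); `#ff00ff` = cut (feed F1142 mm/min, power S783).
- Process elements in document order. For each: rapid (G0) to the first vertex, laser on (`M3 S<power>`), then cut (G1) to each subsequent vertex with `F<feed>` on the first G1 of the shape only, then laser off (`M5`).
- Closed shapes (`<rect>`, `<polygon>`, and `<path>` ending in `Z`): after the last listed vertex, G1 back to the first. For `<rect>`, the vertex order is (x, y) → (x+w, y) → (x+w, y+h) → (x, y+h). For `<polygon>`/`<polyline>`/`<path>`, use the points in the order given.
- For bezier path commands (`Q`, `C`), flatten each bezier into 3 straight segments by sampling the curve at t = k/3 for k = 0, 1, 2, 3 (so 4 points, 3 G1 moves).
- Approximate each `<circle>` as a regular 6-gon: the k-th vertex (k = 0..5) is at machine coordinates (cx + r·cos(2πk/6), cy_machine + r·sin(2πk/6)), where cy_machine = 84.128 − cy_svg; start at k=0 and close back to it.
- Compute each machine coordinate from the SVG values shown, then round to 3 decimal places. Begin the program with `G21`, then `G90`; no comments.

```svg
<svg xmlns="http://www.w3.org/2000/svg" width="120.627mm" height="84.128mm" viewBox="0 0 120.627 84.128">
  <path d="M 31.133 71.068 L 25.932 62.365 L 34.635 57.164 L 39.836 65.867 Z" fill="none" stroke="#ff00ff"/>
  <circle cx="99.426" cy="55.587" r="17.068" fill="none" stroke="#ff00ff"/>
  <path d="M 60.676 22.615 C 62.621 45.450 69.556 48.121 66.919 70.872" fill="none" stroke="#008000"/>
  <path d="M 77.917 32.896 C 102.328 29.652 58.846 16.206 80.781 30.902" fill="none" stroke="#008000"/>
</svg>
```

G21
G90
G0 X31.133 Y13.060
M3 S783
G1 X25.932 Y21.763 F1142
G1 X34.635 Y26.964
G1 X39.836 Y18.261
G1 X31.133 Y13.060
M5
G0 X116.494 Y28.541
M3 S783
G1 X107.960 Y43.322 F1142
G1 X90.892 Y43.322
G1 X82.358 Y28.541
G1 X90.892 Y13.760
G1 X107.960 Y13.760
G1 X116.494 Y28.541
M5
G0 X60.676 Y61.513
M3 S249
G1 X63.745 Y43.909 F3007
G1 X66.905 Y30.804
G1 X66.919 Y13.256
M5
G0 X77.917 Y51.232
M3 S249
G1 X84.634 Y56.457 F3007
G1 X75.714 Y59.961
G1 X80.781 Y53.226
M5

viewBox `0 0 120.627 84.128` with mm width/height → 1 unit = 1 mm. Flip: y_m = 84.128 − y_svg.

**Shape 1** — `<path>` regular polygon, stroke `#ff00ff` → cut (S783, F1142). Machine vertices: (31.133,13.060) → (25.932,21.763) → (34.635,26.964) → (39.836,18.261) → (31.133,13.060). Closed: final G1 returns to the first vertex.

**Shape 2** — `<circle>` circle, stroke `#ff00ff` → cut (S783, F1142). Machine vertices: (116.494,28.541) → (107.960,43.322) → (90.892,43.322) → (82.358,28.541) → (90.892,13.760) → (107.960,13.760) → (116.494,28.541). Closed: final G1 returns to the first vertex.

**Shape 3** — `<path>` cubic bezier, stroke `#008000` → engrave (S249, F3007). Control points (SVG): P0=(60.676,22.615), P1=(62.621,45.450), P2=(69.556,48.121), P3=(66.919,70.872); sampled at t=k/3. Machine vertices: (60.676,61.513) → (63.745,43.909) → (66.905,30.804) → (66.919,13.256). Open path.

**Shape 4** — `<path>` cubic bezier, stroke `#008000` → engrave (S249, F3007). Control points (SVG): P0=(77.917,32.896), P1=(102.328,29.652), P2=(58.846,16.206), P3=(80.781,30.902); sampled at t=k/3. Machine vertices: (77.917,51.232) → (84.634,56.457) → (75.714,59.961) → (80.781,53.226). Open path.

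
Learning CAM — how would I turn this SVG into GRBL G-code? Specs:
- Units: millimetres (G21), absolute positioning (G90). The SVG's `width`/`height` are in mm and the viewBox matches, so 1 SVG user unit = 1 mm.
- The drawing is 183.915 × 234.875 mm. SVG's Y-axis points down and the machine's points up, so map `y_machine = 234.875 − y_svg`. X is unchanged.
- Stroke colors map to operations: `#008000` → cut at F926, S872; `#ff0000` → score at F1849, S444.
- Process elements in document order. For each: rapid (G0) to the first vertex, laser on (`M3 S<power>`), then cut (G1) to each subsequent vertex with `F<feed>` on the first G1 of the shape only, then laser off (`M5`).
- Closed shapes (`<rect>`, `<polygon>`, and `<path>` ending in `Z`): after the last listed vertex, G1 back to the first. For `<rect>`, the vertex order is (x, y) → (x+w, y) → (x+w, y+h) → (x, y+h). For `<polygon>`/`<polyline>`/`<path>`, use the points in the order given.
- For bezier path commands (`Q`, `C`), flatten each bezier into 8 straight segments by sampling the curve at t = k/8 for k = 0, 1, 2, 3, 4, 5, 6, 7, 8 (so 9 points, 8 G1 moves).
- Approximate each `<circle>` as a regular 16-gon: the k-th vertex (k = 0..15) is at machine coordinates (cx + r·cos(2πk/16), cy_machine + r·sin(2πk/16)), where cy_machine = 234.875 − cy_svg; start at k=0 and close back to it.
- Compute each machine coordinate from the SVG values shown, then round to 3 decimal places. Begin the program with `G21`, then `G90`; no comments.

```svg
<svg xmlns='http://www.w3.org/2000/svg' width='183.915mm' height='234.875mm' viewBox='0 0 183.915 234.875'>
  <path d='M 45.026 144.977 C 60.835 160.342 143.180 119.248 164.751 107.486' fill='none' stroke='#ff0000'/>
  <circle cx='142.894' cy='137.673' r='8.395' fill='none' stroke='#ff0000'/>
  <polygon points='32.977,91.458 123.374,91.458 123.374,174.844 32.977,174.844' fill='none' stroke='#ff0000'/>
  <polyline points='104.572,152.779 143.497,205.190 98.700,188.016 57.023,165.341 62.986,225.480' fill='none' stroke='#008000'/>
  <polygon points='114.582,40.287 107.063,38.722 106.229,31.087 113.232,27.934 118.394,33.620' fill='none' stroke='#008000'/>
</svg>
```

G21
G90
G0 X45.026 Y89.898
M3 S444
G1 X53.825 Y86.615 F1849
G1 X67.369 Y87.620
G1 X84.167 Y91.907
G1 X102.728 Y98.471
G1 X121.558 Y106.306
G1 X139.167 Y114.408
G1 X154.062 Y121.771
G1 X164.751 Y127.389
M5
G0 X151.289 Y97.202
M3 S444
G1 X150.650 Y100.415 F1849
G1 X148.830 Y103.138
G1 X146.107 Y104.958
G1 X142.894 Y105.597
G1 X139.681 Y104.958
G1 X136.958 Y103.138
G1 X135.138 Y100.415
G1 X134.499 Y97.202
G1 X135.138 Y93.989
G1 X136.958 Y91.266
G1 X139.681 Y89.446
G1 X142.894 Y88.807
G1 X146.107 Y89.446
G1 X148.830 Y91.266
G1 X150.650 Y93.989
G1 X151.289 Y97.202
M5
G0 X32.977 Y143.417
M3 S444
G1 X123.374 Y143.417 F1849
G1 X123.374 Y60.031
G1 X32.977 Y60.031
G1 X32.977 Y143.417
M5
G0 X104.572 Y82.096
M3 S872
G1 X143.497 Y29.685 F926
G1 X98.700 Y46.859
G1 X57.023 Y69.534
G1 X62.986 Y9.395
M5
G0 X114.582 Y194.588
M3 S872
G1 X107.063 Y196.153 F926
G1 X106.229 Y203.788
G1 X113.232 Y206.941
G1 X118.394 Y201.255
G1 X114.582 Y194.588
M5

viewBox `0 0 183.915 234.875` with mm width/height → 1 unit = 1 mm. Flip: y_m = 234.875 − y_svg.

**Shape 1** — `<path>` cubic bezier, stroke `#ff0000` → score (S444, F1849). Control points (SVG): P0=(45.026,144.977), P1=(60.835,160.342), P2=(143.180,119.248), P3=(164.751,107.486); sampled at t=k/8. Machine vertices: (45.026,89.898) → (53.825,86.615) → (67.369,87.620) → (84.167,91.907) → (102.728,98.471) → (121.558,106.306) → (139.167,114.408) → (154.062,121.771) → (164.751,127.389). Open path.

**Shape 2** — `<circle>` circle, stroke `#ff0000` → score (S444, F1849). Machine vertices: (151.289,97.202) → (150.650,100.415) → (148.830,103.138) → (146.107,104.958) → (142.894,105.597) → (139.681,104.958) → (136.958,103.138) → (135.138,100.415) → (134.499,97.202) → (135.138,93.989) → (136.958,91.266) → (139.681,89.446) → (142.894,88.807) → (146.107,89.446) → (148.830,91.266) → (150.650,93.989) → (151.289,97.202). Closed: final G1 returns to the first vertex.

**Shape 3** — `<polygon>` rectangle, stroke `#ff0000` → score (S444, F1849). Machine vertices: (32.977,143.417) → (123.374,143.417) → (123.374,60.031) → (32.977,60.031) → (32.977,143.417). Closed: final G1 returns to the first vertex.

**Shape 4** — `<polyline>` open polyline, stroke `#008000` → cut (S872, F926). Machine vertices: (104.572,82.096) → (143.497,29.685) → (98.700,46.859) → (57.023,69.534) → (62.986,9.395). Open path.

**Shape 5** — `<polygon>` regular polygon, stroke `#008000` → cut (S872, F926). Machine vertices: (114.582,194.588) → (107.063,196.153) → (106.229,203.788) → (113.232,206.941) → (118.394,201.255) → (114.582,194.588). Closed: final G1 returns to the first vertex.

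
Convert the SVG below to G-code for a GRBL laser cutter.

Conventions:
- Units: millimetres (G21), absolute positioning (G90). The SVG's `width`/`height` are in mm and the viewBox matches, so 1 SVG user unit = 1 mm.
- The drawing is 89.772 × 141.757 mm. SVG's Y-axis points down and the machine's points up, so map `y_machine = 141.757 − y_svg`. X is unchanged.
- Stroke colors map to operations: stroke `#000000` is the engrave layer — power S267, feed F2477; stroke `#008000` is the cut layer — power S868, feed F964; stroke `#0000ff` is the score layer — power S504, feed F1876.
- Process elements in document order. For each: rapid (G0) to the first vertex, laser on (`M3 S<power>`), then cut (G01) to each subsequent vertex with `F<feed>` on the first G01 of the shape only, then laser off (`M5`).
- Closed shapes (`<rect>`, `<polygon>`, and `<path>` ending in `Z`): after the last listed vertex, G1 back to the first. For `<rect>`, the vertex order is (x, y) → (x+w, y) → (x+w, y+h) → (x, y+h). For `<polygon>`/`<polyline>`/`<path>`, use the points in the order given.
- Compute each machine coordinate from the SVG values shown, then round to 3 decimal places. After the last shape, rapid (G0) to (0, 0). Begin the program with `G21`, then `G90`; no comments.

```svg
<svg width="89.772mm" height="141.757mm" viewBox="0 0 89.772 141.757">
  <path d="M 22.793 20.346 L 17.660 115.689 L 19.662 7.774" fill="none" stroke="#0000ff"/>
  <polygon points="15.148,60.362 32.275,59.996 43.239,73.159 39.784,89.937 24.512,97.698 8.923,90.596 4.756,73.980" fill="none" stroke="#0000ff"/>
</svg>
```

viewBox `0 0 89.772 141.757` with mm width/height → 1 unit = 1 mm. Flip: y_m = 141.757 − y_svg.

**Shape 1** — `<path>` open polyline, stroke `#0000ff` → score (S504, F1876). Machine vertices: (22.793,121.411) → (17.660,26.068) → (19.662,133.983). Open path.

**Shape 2** — `<polygon>` regular polygon, stroke `#0000ff` → score (S504, F1876). Machine vertices: (15.148,81.395) → (32.275,81.761) → (43.239,68.598) → (39.784,51.820) → (24.512,44.059) → (8.923,51.161) → (4.756,67.777) → (15.148,81.395). Closed: final G1 returns to the first vertex.

G21
G90
G0 X22.793 Y121.411
M3 S504
G01 X17.660 Y26.068 F1876
G01 X19.662 Y133.983
M5
G0 X15.148 Y81.395
M3 S504
G01 X32.275 Y81.761 F1876
G01 X43.239 Y68.598
G01 X39.784 Y51.820
G01 X24.512 Y44.059
G01 X8.923 Y51.161
G01 X4.756 Y67.777
G01 X15.148 Y81.395
M5
G0 X0.000 Y0.000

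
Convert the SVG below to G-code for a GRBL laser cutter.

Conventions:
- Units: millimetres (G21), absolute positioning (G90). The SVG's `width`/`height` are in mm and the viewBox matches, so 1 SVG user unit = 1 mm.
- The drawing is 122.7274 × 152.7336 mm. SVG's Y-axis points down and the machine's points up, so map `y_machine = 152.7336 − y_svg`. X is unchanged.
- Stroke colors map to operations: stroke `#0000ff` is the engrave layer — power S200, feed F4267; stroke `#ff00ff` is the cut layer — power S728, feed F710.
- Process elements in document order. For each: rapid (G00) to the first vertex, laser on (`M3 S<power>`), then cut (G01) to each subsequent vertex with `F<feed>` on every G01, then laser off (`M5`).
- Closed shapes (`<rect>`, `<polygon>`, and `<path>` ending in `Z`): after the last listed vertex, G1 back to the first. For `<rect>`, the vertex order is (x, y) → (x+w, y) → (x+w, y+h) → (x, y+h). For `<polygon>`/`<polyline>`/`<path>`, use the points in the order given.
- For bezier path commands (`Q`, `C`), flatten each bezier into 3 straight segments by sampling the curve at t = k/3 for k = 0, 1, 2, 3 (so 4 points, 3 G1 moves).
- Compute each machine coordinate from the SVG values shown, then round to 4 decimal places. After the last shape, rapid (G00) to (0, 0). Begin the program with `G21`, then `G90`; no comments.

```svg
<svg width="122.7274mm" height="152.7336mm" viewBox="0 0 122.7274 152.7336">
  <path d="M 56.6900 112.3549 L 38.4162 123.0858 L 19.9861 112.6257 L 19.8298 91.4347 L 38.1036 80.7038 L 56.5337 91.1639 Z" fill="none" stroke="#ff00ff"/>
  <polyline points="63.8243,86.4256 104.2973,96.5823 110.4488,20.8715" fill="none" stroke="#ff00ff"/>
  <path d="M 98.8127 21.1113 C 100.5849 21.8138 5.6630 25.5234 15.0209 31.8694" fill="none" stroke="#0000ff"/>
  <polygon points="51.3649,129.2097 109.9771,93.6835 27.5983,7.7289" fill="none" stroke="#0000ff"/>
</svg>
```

G21
G90
G00 X56.6900 Y40.3787
M3 S728
G01 X38.4162 Y29.6478 F710
G01 X19.9861 Y40.1079 F710
G01 X19.8298 Y61.2989 F710
G01 X38.1036 Y72.0298 F710
G01 X56.5337 Y61.5697 F710
G01 X56.6900 Y40.3787 F710
M5
G00 X63.8243 Y66.3080
M3 S728
G01 X104.2973 Y56.1513 F710
G01 X110.4488 Y131.8621 F710
M5
G00 X98.8127 Y131.6223
M3 S200
G01 X75.7970 Y129.9312 F4267
G01 X32.9795 Y126.3177 F4267
G01 X15.0209 Y120.8642 F4267
M5
G00 X51.3649 Y23.5239
M3 S200
G01 X109.9771 Y59.0501 F4267
G01 X27.5983 Y145.0047 F4267
G01 X51.3649 Y23.5239 F4267
M5
G00 X0.0000 Y0.0000

Since the viewBox matches the mm dimensions, user units are millimetres directly. The only transform is the Y-flip y_m = 152.7336 − y_svg.

Shape 1 is a regular polygon drawn with `<path>`. Its stroke #ff00ff means cut at S728, F710. After flipping Y the toolpath is (56.6900,40.3787) → (38.4162,29.6478) → (19.9861,40.1079) → (19.8298,61.2989) → (38.1036,72.0298) → (56.5337,61.5697) → (56.6900,40.3787), returning to the start.

Shape 2 is a open polyline drawn with `<polyline>`. Its stroke #ff00ff means cut at S728, F710. After flipping Y the toolpath is (63.8243,66.3080) → (104.2973,56.1513) → (110.4488,131.8621).

Shape 3 is a cubic bezier drawn with `<path>`. Its stroke #0000ff means engrave at S200, F4267. After flipping Y the toolpath is (98.8127,131.6223) → (75.7970,129.9312) → (32.9795,126.3177) → (15.0209,120.8642).

Shape 4 is a closed polygon drawn with `<polygon>`. Its stroke #0000ff means engrave at S200, F4267. After flipping Y the toolpath is (51.3649,23.5239) → (109.9771,59.0501) → (27.5983,145.0047) → (51.3649,23.5239), returning to the start.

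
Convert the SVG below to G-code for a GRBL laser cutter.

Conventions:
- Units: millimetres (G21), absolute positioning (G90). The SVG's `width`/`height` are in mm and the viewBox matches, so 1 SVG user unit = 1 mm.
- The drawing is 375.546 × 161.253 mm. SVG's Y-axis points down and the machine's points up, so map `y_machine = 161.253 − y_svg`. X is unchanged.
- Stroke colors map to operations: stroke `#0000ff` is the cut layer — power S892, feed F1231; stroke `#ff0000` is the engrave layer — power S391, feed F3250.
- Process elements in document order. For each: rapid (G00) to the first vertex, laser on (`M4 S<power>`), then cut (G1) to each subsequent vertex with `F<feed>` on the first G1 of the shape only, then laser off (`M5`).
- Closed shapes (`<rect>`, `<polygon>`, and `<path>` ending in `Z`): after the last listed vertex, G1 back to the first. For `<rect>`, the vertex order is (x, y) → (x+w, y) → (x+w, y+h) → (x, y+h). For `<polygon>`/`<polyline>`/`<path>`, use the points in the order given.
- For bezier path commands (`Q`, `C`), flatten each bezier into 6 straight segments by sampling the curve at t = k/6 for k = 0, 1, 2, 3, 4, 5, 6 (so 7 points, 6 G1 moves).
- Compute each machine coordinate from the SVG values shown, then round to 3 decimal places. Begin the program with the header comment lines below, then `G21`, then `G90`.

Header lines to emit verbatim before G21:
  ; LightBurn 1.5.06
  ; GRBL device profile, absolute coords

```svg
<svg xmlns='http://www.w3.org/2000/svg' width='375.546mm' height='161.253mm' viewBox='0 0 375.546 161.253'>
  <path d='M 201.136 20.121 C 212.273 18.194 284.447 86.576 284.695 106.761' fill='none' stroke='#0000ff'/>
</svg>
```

; LightBurn 1.5.06
; GRBL device profile, absolute coords
G21
G90
G00 X201.136 Y141.132
M4 S892
G1 X211.175 Y136.785 F1231
G1 X227.694 Y124.012
G1 X246.999 Y106.104
G1 X265.396 Y86.354
G1 X279.193 Y68.052
G1 X284.695 Y54.492
M5

viewBox `0 0 375.546 161.253` with mm width/height → 1 unit = 1 mm. Flip: y_m = 161.253 − y_svg.

**Shape 1** — `<path>` cubic bezier, stroke `#0000ff` → cut (S892, F1231). Control points (SVG): P0=(201.136,20.121), P1=(212.273,18.194), P2=(284.447,86.576), P3=(284.695,106.761); sampled at t=k/6. Machine vertices: (201.136,141.132) → (211.175,136.785) → (227.694,124.012) → (246.999,106.104) → (265.396,86.354) → (279.193,68.052) → (284.695,54.492). Open path.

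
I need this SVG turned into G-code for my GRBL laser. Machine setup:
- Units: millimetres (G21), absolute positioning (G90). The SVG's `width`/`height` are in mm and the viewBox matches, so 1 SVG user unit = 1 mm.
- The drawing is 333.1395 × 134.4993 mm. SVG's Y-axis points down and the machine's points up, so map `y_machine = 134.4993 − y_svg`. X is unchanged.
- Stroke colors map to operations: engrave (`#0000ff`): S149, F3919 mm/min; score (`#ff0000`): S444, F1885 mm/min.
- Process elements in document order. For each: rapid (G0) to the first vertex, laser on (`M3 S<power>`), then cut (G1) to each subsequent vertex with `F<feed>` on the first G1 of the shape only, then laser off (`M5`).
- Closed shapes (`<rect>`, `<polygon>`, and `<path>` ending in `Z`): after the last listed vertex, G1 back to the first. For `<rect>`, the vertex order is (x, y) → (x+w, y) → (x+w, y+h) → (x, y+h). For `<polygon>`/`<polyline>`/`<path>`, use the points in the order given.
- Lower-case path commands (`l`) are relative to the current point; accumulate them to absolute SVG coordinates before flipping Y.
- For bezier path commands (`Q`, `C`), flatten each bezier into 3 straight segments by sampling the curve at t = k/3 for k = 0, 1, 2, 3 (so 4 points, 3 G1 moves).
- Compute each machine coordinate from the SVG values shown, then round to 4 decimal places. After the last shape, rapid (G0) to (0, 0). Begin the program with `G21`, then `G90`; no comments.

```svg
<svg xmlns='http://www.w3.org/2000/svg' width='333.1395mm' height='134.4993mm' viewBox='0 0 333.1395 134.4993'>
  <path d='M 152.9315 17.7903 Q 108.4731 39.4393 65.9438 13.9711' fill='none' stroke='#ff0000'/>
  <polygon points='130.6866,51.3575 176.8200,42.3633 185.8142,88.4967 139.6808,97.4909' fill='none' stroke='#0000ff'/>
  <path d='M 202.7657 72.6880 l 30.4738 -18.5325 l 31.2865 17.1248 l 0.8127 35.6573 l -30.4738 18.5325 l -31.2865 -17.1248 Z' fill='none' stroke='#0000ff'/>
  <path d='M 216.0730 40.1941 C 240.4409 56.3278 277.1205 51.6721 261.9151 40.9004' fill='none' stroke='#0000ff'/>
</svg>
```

Since the viewBox matches the mm dimensions, user units are millimetres directly. The only transform is the Y-flip y_m = 134.4993 − y_svg.

Shape 1 is a quadratic bezier drawn with `<path>`. Its stroke #ff0000 means score at S444, F1885. After flipping Y the toolpath is (152.9315,116.7090) → (123.5069,107.5116) → (94.5110,108.7846) → (65.9438,120.5282).

Shape 2 is a regular polygon drawn with `<polygon>`. Its stroke #0000ff means engrave at S149, F3919. After flipping Y the toolpath is (130.6866,83.1418) → (176.8200,92.1360) → (185.8142,46.0026) → (139.6808,37.0084) → (130.6866,83.1418), returning to the start.

Shape 3 is a regular polygon drawn with `<path>`. Its stroke #0000ff means engrave at S149, F3919. After flipping Y the toolpath is (202.7657,61.8113) → (233.2395,80.3438) → (264.5260,63.2190) → (265.3387,27.5617) → (234.8649,9.0292) → (203.5784,26.1540) → (202.7657,61.8113), returning to the start.

Shape 4 is a cubic bezier drawn with `<path>`. Its stroke #0000ff means engrave at S149, F3919. After flipping Y the toolpath is (216.0730,94.3052) → (242.1671,84.5578) → (262.2032,85.4093) → (261.9151,93.5989).

G21
G90
G0 X152.9315 Y116.7090
M3 S444
G1 X123.5069 Y107.5116 F1885
G1 X94.5110 Y108.7846
G1 X65.9438 Y120.5282
M5
G0 X130.6866 Y83.1418
M3 S149
G1 X176.8200 Y92.1360 F3919
G1 X185.8142 Y46.0026
G1 X139.6808 Y37.0084
G1 X130.6866 Y83.1418
M5
G0 X202.7657 Y61.8113
M3 S149
G1 X233.2395 Y80.3438 F3919
G1 X264.5260 Y63.2190
G1 X265.3387 Y27.5617
G1 X234.8649 Y9.0292
G1 X203.5784 Y26.1540
G1 X202.7657 Y61.8113
M5
G0 X216.0730 Y94.3052
M3 S149
G1 X242.1671 Y84.5578 F3919
G1 X262.2032 Y85.4093
G1 X261.9151 Y93.5989
M5
G0 X0.0000 Y0.0000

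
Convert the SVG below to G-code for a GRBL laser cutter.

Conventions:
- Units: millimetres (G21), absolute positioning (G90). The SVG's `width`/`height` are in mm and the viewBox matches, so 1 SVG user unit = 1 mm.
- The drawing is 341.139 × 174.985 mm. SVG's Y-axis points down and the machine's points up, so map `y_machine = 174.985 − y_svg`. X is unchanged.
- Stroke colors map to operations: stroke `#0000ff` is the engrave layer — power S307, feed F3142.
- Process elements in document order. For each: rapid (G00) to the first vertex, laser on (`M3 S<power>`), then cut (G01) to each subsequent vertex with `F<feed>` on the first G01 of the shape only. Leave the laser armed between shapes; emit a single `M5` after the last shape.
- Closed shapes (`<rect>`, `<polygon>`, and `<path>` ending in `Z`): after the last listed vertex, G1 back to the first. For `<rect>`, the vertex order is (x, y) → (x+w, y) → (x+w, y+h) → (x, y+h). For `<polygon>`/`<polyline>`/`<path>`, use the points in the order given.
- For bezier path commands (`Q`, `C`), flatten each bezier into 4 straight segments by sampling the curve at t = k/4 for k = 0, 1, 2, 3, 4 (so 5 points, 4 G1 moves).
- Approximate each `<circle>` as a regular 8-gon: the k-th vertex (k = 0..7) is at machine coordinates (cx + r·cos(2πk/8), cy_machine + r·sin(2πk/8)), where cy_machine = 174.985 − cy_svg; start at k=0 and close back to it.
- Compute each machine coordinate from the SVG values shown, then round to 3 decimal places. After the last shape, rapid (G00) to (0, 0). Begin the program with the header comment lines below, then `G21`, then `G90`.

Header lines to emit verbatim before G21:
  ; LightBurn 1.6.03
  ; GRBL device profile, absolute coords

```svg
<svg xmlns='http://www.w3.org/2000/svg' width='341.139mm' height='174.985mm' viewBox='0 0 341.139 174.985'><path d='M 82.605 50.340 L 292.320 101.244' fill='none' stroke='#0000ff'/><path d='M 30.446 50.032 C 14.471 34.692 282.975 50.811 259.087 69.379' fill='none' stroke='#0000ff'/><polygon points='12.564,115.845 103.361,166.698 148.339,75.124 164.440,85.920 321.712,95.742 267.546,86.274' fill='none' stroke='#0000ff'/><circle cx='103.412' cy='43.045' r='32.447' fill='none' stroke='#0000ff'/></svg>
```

viewBox `0 0 341.139 174.985` with mm width/height → 1 unit = 1 mm. Flip: y_m = 174.985 − y_svg.

**Shape 1** — `<path>` line segment, stroke `#0000ff` → engrave (S307, F3142). Machine vertices: (82.605,124.645) → (292.320,73.741). Open path.

**Shape 2** — `<path>` cubic bezier, stroke `#0000ff` → engrave (S307, F3142). Control points (SVG): P0=(30.446,50.032), P1=(14.471,34.692), P2=(282.975,50.811), P3=(259.087,69.379); sampled at t=k/4. Machine vertices: (30.446,124.953) → (62.791,131.013) → (147.734,127.995) → (231.193,118.620) → (259.087,105.606). Open path.

**Shape 3** — `<polygon>` closed polygon, stroke `#0000ff` → engrave (S307, F3142). Machine vertices: (12.564,59.140) → (103.361,8.287) → (148.339,99.861) → (164.440,89.065) → (321.712,79.243) → (267.546,88.711) → (12.564,59.140). Closed: final G1 returns to the first vertex.

**Shape 4** — `<circle>` circle, stroke `#0000ff` → engrave (S307, F3142). Machine vertices: (135.859,131.940) → (126.355,154.883) → (103.412,164.387) → (80.469,154.883) → (70.965,131.940) → (80.469,108.997) → (103.412,99.493) → (126.355,108.997) → (135.859,131.940). Closed: final G1 returns to the first vertex.

; LightBurn 1.6.03
; GRBL device profile, absolute coords
G21
G90
G00 X82.605 Y124.645
M3 S307
G01 X292.320 Y73.741 F3142
G00 X30.446 Y124.953
M3 S307
G01 X62.791 Y131.013 F3142
G01 X147.734 Y127.995
G01 X231.193 Y118.620
G01 X259.087 Y105.606
G00 X12.564 Y59.140
M3 S307
G01 X103.361 Y8.287 F3142
G01 X148.339 Y99.861
G01 X164.440 Y89.065
G01 X321.712 Y79.243
G01 X267.546 Y88.711
G01 X12.564 Y59.140
G00 X135.859 Y131.940
M3 S307
G01 X126.355 Y154.883 F3142
G01 X103.412 Y164.387
G01 X80.469 Y154.883
G01 X70.965 Y131.940
G01 X80.469 Y108.997
G01 X103.412 Y99.493
G01 X126.355 Y108.997
G01 X135.859 Y131.940
M5
G00 X0.000 Y0.000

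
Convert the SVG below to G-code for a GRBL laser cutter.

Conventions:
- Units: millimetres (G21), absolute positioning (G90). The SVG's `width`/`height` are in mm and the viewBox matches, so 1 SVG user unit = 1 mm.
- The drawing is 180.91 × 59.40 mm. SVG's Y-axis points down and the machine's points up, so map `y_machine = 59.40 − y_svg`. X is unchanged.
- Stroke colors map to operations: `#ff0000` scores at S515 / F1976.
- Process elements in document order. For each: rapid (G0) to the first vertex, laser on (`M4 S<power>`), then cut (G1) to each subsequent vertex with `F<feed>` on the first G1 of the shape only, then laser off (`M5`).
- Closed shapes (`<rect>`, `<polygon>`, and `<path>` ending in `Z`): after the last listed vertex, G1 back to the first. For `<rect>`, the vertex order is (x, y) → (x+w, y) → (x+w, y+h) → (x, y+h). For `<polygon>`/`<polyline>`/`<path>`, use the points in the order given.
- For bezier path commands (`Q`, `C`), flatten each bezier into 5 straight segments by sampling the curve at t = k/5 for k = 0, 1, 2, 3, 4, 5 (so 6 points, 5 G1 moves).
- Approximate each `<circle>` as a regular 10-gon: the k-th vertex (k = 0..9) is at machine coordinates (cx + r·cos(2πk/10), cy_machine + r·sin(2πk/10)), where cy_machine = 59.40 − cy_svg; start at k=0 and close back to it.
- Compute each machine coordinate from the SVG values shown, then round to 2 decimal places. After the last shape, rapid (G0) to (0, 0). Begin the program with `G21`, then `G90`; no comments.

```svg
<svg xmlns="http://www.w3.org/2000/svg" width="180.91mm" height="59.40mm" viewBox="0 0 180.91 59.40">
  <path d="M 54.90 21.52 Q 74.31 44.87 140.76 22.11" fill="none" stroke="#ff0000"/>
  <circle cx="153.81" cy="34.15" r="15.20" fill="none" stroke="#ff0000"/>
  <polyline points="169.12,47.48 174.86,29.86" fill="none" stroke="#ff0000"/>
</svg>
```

G21
G90
G0 X54.90 Y37.88
M4 S515
G1 X64.55 Y30.38 F1976
G1 X77.95 Y26.58
G1 X95.13 Y26.46
G1 X116.06 Y30.03
G1 X140.76 Y37.29
M5
G0 X169.01 Y25.25
M4 S515
G1 X166.11 Y34.18 F1976
G1 X158.51 Y39.71
G1 X149.11 Y39.71
G1 X141.51 Y34.18
G1 X138.61 Y25.25
G1 X141.51 Y16.32
G1 X149.11 Y10.79
G1 X158.51 Y10.79
G1 X166.11 Y16.32
G1 X169.01 Y25.25
M5
G0 X169.12 Y11.92
M4 S515
G1 X174.86 Y29.54 F1976
M5
G0 X0.00 Y0.00

1 u = 1 mm; y_m = 59.40 − y.

[1] `<path>` quadratic bezier, #ff0000→score S515 F1976: (54.90,37.88) → (64.55,30.38) → (77.95,26.58) → (95.13,26.46) → (116.06,30.03) → (140.76,37.29)

[2] `<circle>` circle, #ff0000→score S515 F1976: (169.01,25.25) → (166.11,34.18) → (158.51,39.71) → (149.11,39.71) → (141.51,34.18) → (138.61,25.25) → (141.51,16.32) → (149.11,10.79) → (158.51,10.79) → (166.11,16.32) → (169.01,25.25) (closed)

[3] `<polyline>` line segment, #ff0000→score S515 F1976: (169.12,11.92) → (174.86,29.54)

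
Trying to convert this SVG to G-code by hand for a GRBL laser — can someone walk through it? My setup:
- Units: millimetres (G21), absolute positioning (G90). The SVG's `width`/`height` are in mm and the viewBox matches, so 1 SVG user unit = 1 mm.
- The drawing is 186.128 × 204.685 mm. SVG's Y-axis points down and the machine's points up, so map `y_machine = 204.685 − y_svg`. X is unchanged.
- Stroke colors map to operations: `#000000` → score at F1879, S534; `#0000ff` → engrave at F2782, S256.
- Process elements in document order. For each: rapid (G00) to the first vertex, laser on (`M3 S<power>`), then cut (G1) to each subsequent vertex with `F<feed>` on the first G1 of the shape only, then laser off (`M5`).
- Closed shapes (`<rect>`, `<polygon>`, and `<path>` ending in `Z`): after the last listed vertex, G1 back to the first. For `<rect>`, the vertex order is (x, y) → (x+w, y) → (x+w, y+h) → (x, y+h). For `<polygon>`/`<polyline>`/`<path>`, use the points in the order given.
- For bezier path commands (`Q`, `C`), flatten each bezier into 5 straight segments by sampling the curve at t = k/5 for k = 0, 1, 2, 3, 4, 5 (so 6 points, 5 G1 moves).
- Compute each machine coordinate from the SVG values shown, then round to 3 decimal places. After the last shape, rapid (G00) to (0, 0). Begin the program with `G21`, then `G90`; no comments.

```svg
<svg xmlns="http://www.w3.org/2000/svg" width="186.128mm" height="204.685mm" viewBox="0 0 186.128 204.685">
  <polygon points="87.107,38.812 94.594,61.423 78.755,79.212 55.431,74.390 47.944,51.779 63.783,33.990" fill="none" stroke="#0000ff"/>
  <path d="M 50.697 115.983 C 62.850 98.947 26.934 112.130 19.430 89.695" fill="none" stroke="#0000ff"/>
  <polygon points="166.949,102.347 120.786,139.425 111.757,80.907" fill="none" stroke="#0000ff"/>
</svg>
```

Since the viewBox matches the mm dimensions, user units are millimetres directly. The only transform is the Y-flip y_m = 204.685 − y_svg.

Shape 1 is a regular polygon drawn with `<polygon>`. Its stroke #0000ff means engrave at S256, F2782. After flipping Y the toolpath is (87.107,165.873) → (94.594,143.262) → (78.755,125.473) → (55.431,130.295) → (47.944,152.906) → (63.783,170.695) → (87.107,165.873), returning to the start.

Shape 2 is a cubic bezier drawn with `<path>`. Its stroke #0000ff means engrave at S256, F2782. After flipping Y the toolpath is (50.697,88.702) → (52.832,95.824) → (47.102,98.854) → (37.178,100.951) → (26.730,105.276) → (19.430,114.990).

Shape 3 is a regular polygon drawn with `<polygon>`. Its stroke #0000ff means engrave at S256, F2782. After flipping Y the toolpath is (166.949,102.338) → (120.786,65.260) → (111.757,123.778) → (166.949,102.338), returning to the start.

G21
G90
G00 X87.107 Y165.873
M3 S256
G1 X94.594 Y143.262 F2782
G1 X78.755 Y125.473
G1 X55.431 Y130.295
G1 X47.944 Y152.906
G1 X63.783 Y170.695
G1 X87.107 Y165.873
M5
G00 X50.697 Y88.702
M3 S256
G1 X52.832 Y95.824 F2782
G1 X47.102 Y98.854
G1 X37.178 Y100.951
G1 X26.730 Y105.276
G1 X19.430 Y114.990
M5
G00 X166.949 Y102.338
M3 S256
G1 X120.786 Y65.260 F2782
G1 X111.757 Y123.778
G1 X166.949 Y102.338
M5
G00 X0.000 Y0.000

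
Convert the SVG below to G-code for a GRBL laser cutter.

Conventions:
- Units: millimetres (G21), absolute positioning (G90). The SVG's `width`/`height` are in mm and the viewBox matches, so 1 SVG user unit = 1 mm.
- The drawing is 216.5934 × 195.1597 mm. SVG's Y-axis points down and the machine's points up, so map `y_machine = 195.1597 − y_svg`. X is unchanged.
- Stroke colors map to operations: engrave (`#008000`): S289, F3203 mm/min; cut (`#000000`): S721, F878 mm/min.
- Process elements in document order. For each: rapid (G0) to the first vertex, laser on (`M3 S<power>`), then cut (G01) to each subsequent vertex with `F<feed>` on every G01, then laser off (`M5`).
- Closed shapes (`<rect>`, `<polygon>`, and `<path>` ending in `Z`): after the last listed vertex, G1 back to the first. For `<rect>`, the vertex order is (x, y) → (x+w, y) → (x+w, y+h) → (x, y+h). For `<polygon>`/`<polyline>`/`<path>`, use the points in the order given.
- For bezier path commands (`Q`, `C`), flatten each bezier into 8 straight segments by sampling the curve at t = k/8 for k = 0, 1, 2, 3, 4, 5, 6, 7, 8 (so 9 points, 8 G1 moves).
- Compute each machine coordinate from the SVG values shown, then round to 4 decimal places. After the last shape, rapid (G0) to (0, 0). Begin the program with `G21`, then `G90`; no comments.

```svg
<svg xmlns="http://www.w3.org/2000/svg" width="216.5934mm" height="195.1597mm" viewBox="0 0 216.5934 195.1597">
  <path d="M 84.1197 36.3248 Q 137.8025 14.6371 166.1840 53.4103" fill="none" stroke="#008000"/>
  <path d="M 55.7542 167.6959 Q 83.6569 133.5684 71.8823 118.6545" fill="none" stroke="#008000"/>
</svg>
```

1 u = 1 mm; y_m = 195.1597 − y.

[1] `<path>` quadratic bezier, #008000→engrave S289 F3203: (84.1197,158.8349) → (97.1451,163.3121) → (109.3798,165.8999) → (120.8238,166.5984) → (131.4772,165.4074) → (141.3399,162.3270) → (150.4119,157.3572) → (158.6933,150.4980) → (166.1840,141.7494)

[2] `<path>` quadratic bezier, #008000→engrave S289 F3203: (55.7542,27.4638) → (62.1099,35.6955) → (67.2257,43.3267) → (71.1016,50.3575) → (73.7376,56.7879) → (75.1336,62.6179) → (75.2898,67.8474) → (74.2060,72.4765) → (71.8823,76.5052)

G21
G90
G0 X84.1197 Y158.8349
M3 S289
G01 X97.1451 Y163.3121 F3203
G01 X109.3798 Y165.8999 F3203
G01 X120.8238 Y166.5984 F3203
G01 X131.4772 Y165.4074 F3203
G01 X141.3399 Y162.3270 F3203
G01 X150.4119 Y157.3572 F3203
G01 X158.6933 Y150.4980 F3203
G01 X166.1840 Y141.7494 F3203
M5
G0 X55.7542 Y27.4638
M3 S289
G01 X62.1099 Y35.6955 F3203
G01 X67.2257 Y43.3267 F3203
G01 X71.1016 Y50.3575 F3203
G01 X73.7376 Y56.7879 F3203
G01 X75.1336 Y62.6179 F3203
G01 X75.2898 Y67.8474 F3203
G01 X74.2060 Y72.4765 F3203
G01 X71.8823 Y76.5052 F3203
M5
G0 X0.0000 Y0.0000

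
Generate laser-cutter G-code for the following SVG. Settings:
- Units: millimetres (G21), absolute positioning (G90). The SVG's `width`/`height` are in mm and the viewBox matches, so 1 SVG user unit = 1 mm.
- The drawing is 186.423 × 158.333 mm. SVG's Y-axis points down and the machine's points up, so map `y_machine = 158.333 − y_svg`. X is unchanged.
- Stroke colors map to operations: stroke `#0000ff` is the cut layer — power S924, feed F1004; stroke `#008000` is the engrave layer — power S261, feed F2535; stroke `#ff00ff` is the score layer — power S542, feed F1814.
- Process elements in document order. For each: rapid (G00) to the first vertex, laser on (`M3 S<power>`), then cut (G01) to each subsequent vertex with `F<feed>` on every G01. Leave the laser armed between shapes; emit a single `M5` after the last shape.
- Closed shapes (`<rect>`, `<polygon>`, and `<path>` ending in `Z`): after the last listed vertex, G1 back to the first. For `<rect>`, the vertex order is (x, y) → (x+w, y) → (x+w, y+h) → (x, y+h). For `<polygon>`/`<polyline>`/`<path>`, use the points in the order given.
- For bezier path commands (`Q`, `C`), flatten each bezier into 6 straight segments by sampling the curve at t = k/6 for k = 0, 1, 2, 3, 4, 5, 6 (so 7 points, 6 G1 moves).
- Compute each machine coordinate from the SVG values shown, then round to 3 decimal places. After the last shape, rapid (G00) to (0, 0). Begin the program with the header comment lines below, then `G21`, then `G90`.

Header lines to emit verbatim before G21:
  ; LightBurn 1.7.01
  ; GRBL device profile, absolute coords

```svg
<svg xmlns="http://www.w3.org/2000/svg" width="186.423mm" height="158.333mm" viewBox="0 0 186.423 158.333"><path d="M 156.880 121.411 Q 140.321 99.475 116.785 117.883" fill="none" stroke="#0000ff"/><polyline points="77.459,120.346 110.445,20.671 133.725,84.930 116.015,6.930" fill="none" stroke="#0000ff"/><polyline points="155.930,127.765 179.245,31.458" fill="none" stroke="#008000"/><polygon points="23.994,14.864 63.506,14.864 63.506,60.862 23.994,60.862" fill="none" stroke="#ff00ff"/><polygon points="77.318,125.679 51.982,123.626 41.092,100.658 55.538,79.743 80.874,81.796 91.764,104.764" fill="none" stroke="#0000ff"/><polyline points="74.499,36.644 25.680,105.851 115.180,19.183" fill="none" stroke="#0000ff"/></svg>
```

; LightBurn 1.7.01
; GRBL device profile, absolute coords
G21
G90
G00 X156.880 Y36.922
M3 S924
G01 X151.167 Y43.113 F1004
G01 X145.065 Y47.063 F1004
G01 X138.577 Y48.772 F1004
G01 X131.700 Y48.239 F1004
G01 X124.437 Y45.465 F1004
G01 X116.785 Y40.450 F1004
G00 X77.459 Y37.987
M3 S924
G01 X110.445 Y137.662 F1004
G01 X133.725 Y73.403 F1004
G01 X116.015 Y151.403 F1004
G00 X155.930 Y30.568
M3 S261
G01 X179.245 Y126.875 F2535
G00 X23.994 Y143.469
M3 S542
G01 X63.506 Y143.469 F1814
G01 X63.506 Y97.471 F1814
G01 X23.994 Y97.471 F1814
G01 X23.994 Y143.469 F1814
G00 X77.318 Y32.654
M3 S924
G01 X51.982 Y34.707 F1004
G01 X41.092 Y57.675 F1004
G01 X55.538 Y78.590 F1004
G01 X80.874 Y76.537 F1004
G01 X91.764 Y53.569 F1004
G01 X77.318 Y32.654 F1004
G00 X74.499 Y121.689
M3 S924
G01 X25.680 Y52.482 F1004
G01 X115.180 Y139.150 F1004
M5
G00 X0.000 Y0.000

Since the viewBox matches the mm dimensions, user units are millimetres directly. The only transform is the Y-flip y_m = 158.333 − y_svg.

Shape 1 is a quadratic bezier drawn with `<path>`. Its stroke #0000ff means cut at S924, F1004. After flipping Y the toolpath is (156.880,36.922) → (151.167,43.113) → (145.065,47.063) → (138.577,48.772) → (131.700,48.239) → (124.437,45.465) → (116.785,40.450).

Shape 2 is a open polyline drawn with `<polyline>`. Its stroke #0000ff means cut at S924, F1004. After flipping Y the toolpath is (77.459,37.987) → (110.445,137.662) → (133.725,73.403) → (116.015,151.403).

Shape 3 is a line segment drawn with `<polyline>`. Its stroke #008000 means engrave at S261, F2535. After flipping Y the toolpath is (155.930,30.568) → (179.245,126.875).

Shape 4 is a rectangle drawn with `<polygon>`. Its stroke #ff00ff means score at S542, F1814. After flipping Y the toolpath is (23.994,143.469) → (63.506,143.469) → (63.506,97.471) → (23.994,97.471) → (23.994,143.469), returning to the start.

Shape 5 is a regular polygon drawn with `<polygon>`. Its stroke #0000ff means cut at S924, F1004. After flipping Y the toolpath is (77.318,32.654) → (51.982,34.707) → (41.092,57.675) → (55.538,78.590) → (80.874,76.537) → (91.764,53.569) → (77.318,32.654), returning to the start.

Shape 6 is a open polyline drawn with `<polyline>`. Its stroke #0000ff means cut at S924, F1004. After flipping Y the toolpath is (74.499,121.689) → (25.680,52.482) → (115.180,139.150).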